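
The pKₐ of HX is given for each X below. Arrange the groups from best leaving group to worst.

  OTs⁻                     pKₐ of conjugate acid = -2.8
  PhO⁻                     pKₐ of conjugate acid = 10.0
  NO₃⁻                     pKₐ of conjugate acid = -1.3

OTs⁻ > NO₃⁻ > PhO⁻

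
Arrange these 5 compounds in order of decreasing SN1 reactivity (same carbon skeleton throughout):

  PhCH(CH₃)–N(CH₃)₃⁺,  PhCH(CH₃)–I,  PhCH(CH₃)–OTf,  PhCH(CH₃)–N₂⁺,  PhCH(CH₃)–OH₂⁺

The skeletons are identical, so relative rate is governed entirely by leaving-group ability.
A good leaving group is a weak base: the lower the pKₐ of its conjugate acid, the more readily it departs.
PhCH(CH₃)–N₂⁺ loses N₂: no meaningful conjugate acid; N₂ departs as an exceptionally stable neutral molecule
PhCH(CH₃)–OTf loses OTf⁻: pKₐ(CF₃SO₃H (triflic acid)) ≈ -14
PhCH(CH₃)–I loses I⁻: pKₐ(HI) ≈ -10
PhCH(CH₃)–OH₂⁺ loses H₂O: pKₐ(H₃O⁺) ≈ -1.7
PhCH(CH₃)–N(CH₃)₃⁺ loses NR'₃: pKₐ(R'₃NH⁺) ≈ 10.7

PhCH(CH₃)–N₂⁺ > PhCH(CH₃)–OTf > PhCH(CH₃)–I > PhCH(CH₃)–OH₂⁺ > PhCH(CH₃)–N(CH₃)₃⁺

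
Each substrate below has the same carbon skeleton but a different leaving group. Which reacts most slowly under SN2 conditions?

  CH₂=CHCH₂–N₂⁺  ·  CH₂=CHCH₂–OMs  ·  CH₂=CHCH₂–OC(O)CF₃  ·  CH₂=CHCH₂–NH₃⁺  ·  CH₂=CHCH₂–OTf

The skeletons are identical, so relative rate is governed entirely by leaving-group ability.
A good leaving group is a weak base: the lower the pKₐ of its conjugate acid, the more readily it departs.
CH₂=CHCH₂–N₂⁺ loses N₂: no meaningful conjugate acid; N₂ departs as an exceptionally stable neutral molecule
CH₂=CHCH₂–OTf loses OTf⁻: pKₐ(CF₃SO₃H (triflic acid)) ≈ -14
CH₂=CHCH₂–OMs loses OMs⁻: pKₐ(CH₃SO₃H (MsOH)) ≈ -1.9
CH₂=CHCH₂–OC(O)CF₃ loses CF₃COO⁻: pKₐ(CF₃COOH) ≈ 0.2
CH₂=CHCH₂–NH₃⁺ loses NH₃: pKₐ(NH₄⁺) ≈ 9.2

CH₂=CHCH₂–NH₃⁺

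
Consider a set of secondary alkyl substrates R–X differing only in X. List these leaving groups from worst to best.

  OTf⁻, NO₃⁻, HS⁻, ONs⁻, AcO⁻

The more stable X⁻ (or X) is on its own — i.e. the weaker a base it is — the better a leaving group it makes.
OTf⁻: pKₐ(CF₃SO₃H (triflic acid)) ≈ -14
ONs⁻: pKₐ(p-O₂NC₆H₄SO₃H) ≈ -3.5
NO₃⁻: pKₐ(HNO₃) ≈ -1.3
AcO⁻: pKₐ(CH₃COOH) ≈ 4.8
HS⁻: pKₐ(H₂S) ≈ 7
Listed from poorest to best leaving group as asked.

HS⁻ < AcO⁻ < NO₃⁻ < ONs⁻ < OTf⁻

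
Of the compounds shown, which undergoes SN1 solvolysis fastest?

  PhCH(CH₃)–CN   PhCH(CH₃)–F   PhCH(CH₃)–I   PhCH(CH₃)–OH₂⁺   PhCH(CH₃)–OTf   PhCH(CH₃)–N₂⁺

Identical carbon frameworks mean the comparison reduces to leaving-group quality.
A good leaving group is a weak base: the lower the pKₐ of its conjugate acid, the more readily it departs.
PhCH(CH₃)–N₂⁺ loses N₂: no meaningful conjugate acid; N₂ departs as an exceptionally stable neutral molecule
PhCH(CH₃)–OTf loses OTf⁻: pKₐ(CF₃SO₃H (triflic acid)) ≈ -14
PhCH(CH₃)–I loses I⁻: pKₐ(HI) ≈ -10
PhCH(CH₃)–OH₂⁺ loses H₂O: pKₐ(H₃O⁺) ≈ -1.7
PhCH(CH₃)–F loses F⁻: pKₐ(HF) ≈ 3.2
PhCH(CH₃)–CN loses CN⁻: pKₐ(HCN) ≈ 9.2

PhCH(CH₃)–N₂⁺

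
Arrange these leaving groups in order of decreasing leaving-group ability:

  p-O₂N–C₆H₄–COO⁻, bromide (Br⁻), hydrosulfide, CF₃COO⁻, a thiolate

bromide (Br⁻) > CF₃COO⁻ > p-O₂N–C₆H₄–COO⁻ > hydrosulfide > a thiolate

Leaving-group ability tracks the stability of the departed species; conjugate-acid pKₐ is the usual yardstick (lower pKₐ → better LG).
bromide (Br⁻): pKₐ(HBr) ≈ -9 — weak base; good leaving group
CF₃COO⁻: pKₐ(CF₃COOH) ≈ 0.2
p-O₂N–C₆H₄–COO⁻: pKₐ(p-nitrobenzoic acid) ≈ 3.4 — electron-withdrawing nitro group stabilises the carboxylate
hydrosulfide: pKₐ(H₂S) ≈ 7
a thiolate: pKₐ(RSH (a thiol)) ≈ 10.5 — moderately basic; rarely leaves without activation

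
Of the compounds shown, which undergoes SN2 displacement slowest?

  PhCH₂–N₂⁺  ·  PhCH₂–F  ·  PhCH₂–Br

Identical carbon frameworks mean the comparison reduces to leaving-group quality.
Leaving-group ability tracks the stability of the departed species; conjugate-acid pKₐ is the usual yardstick (lower pKₐ → better LG).
PhCH₂–N₂⁺ loses N₂: no meaningful conjugate acid; N₂ departs as an exceptionally stable neutral molecule
PhCH₂–Br loses Br⁻: pKₐ(HBr) ≈ -9
PhCH₂–F loses F⁻: pKₐ(HF) ≈ 3.2

PhCH₂–F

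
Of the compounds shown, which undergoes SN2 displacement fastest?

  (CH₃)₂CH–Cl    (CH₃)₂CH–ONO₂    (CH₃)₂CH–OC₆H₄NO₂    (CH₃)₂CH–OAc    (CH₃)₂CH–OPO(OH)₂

(CH₃)₂CH–Cl

Identical carbon frameworks mean the comparison reduces to leaving-group quality.
A good leaving group is a weak base: the lower the pKₐ of its conjugate acid, the more readily it departs.
(CH₃)₂CH–Cl loses Cl⁻: pKₐ(HCl) ≈ -7
(CH₃)₂CH–ONO₂ loses NO₃⁻: pKₐ(HNO₃) ≈ -1.3
(CH₃)₂CH–OPO(OH)₂ loses H₂PO₄⁻: pKₐ(H₃PO₄) ≈ 2.1
(CH₃)₂CH–OAc loses AcO⁻: pKₐ(CH₃COOH) ≈ 4.8
(CH₃)₂CH–OC₆H₄NO₂ loses p-O₂N–C₆H₄–O⁻: pKₐ(p-nitrophenol) ≈ 7.2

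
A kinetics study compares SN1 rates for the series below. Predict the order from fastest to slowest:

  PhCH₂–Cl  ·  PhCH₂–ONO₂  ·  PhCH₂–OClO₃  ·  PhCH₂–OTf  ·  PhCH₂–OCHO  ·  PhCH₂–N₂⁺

With the same alkyl group throughout, only the leaving group differentiates the rates.
Leaving-group ability tracks the stability of the departed species; conjugate-acid pKₐ is the usual yardstick (lower pKₐ → better LG).
PhCH₂–N₂⁺ loses N₂: no meaningful conjugate acid; N₂ departs as an exceptionally stable neutral molecule
PhCH₂–OTf loses OTf⁻: pKₐ(CF₃SO₃H (triflic acid)) ≈ -14
PhCH₂–OClO₃ loses ClO₄⁻: pKₐ(HClO₄) ≈ -10
PhCH₂–Cl loses Cl⁻: pKₐ(HCl) ≈ -7
PhCH₂–ONO₂ loses NO₃⁻: pKₐ(HNO₃) ≈ -1.3
PhCH₂–OCHO loses HCOO⁻: pKₐ(HCOOH) ≈ 3.8

PhCH₂–N₂⁺ > PhCH₂–OTf > PhCH₂–OClO₃ > PhCH₂–Cl > PhCH₂–ONO₂ > PhCH₂–OCHO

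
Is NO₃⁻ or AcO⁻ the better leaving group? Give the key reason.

NO₃⁻ is the better leaving group.
pKₐ(HNO₃) ≈ -1.3 versus pKₐ(CH₃COOH) ≈ 4.8: NO₃⁻ is the much weaker base.
Resonance-delocalised over three oxygens.

NO₃⁻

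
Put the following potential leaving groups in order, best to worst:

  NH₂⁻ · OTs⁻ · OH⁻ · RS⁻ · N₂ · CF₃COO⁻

N₂ > OTs⁻ > CF₃COO⁻ > RS⁻ > OH⁻ > NH₂⁻

Rank by basicity of the departing species: weakest base leaves most easily.
N₂: no meaningful conjugate acid; N₂ departs as an exceptionally stable neutral molecule
OTs⁻: pKₐ(p-CH₃C₆H₄SO₃H (TsOH)) ≈ -2.8
CF₃COO⁻: pKₐ(CF₃COOH) ≈ 0.2
RS⁻: pKₐ(RSH (a thiol)) ≈ 10.5
OH⁻: pKₐ(H₂O) ≈ 15.7
NH₂⁻: pKₐ(NH₃) ≈ 38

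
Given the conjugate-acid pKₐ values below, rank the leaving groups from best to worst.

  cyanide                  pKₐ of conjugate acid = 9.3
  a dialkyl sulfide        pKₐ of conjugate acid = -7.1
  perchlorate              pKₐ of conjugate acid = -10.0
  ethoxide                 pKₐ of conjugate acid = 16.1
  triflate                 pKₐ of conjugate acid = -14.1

Lower conjugate-acid pKₐ ⇒ weaker base ⇒ better leaving group.
Sorting by the given values: triflate (-14.1), perchlorate (-10.0), a dialkyl sulfide (-7.1), cyanide (9.3), ethoxide (16.1).

triflate > perchlorate > a dialkyl sulfide > cyanide > ethoxide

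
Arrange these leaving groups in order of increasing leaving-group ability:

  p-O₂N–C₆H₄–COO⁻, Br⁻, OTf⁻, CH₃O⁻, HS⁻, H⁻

H⁻ < CH₃O⁻ < HS⁻ < p-O₂N–C₆H₄–COO⁻ < Br⁻ < OTf⁻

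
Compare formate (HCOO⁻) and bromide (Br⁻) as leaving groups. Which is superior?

bromide (Br⁻)

bromide (Br⁻) is the better leaving group.
pKₐ(HBr) ≈ -9 versus pKₐ(HCOOH) ≈ 3.8: bromide (Br⁻) is the much weaker base.
Weak base; good leaving group.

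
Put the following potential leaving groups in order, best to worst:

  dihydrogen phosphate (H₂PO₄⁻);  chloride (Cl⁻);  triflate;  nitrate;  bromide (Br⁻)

Rank by basicity of the departing species: weakest base leaves most easily.
triflate: pKₐ(CF₃SO₃H (triflic acid)) ≈ -14
bromide (Br⁻): pKₐ(HBr) ≈ -9
chloride (Cl⁻): pKₐ(HCl) ≈ -7
nitrate: pKₐ(HNO₃) ≈ -1.3
dihydrogen phosphate (H₂PO₄⁻): pKₐ(H₃PO₄) ≈ 2.1

triflate > bromide (Br⁻) > chloride (Cl⁻) > nitrate > dihydrogen phosphate (H₂PO₄⁻)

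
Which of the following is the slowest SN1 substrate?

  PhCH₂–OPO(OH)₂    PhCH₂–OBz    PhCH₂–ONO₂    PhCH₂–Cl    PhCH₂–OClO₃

PhCH₂–OBz

Same R in every case — rank the leaving groups.
Rank by basicity of the departing species: weakest base leaves most easily.
PhCH₂–OClO₃ loses ClO₄⁻: pKₐ(HClO₄) ≈ -10
PhCH₂–Cl loses Cl⁻: pKₐ(HCl) ≈ -7
PhCH₂–ONO₂ loses NO₃⁻: pKₐ(HNO₃) ≈ -1.3
PhCH₂–OPO(OH)₂ loses H₂PO₄⁻: pKₐ(H₃PO₄) ≈ 2.1
PhCH₂–OBz loses PhCOO⁻: pKₐ(C₆H₅COOH) ≈ 4.2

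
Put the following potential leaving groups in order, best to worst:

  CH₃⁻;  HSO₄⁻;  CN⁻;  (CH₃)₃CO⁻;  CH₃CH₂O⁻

Rank by basicity of the departing species: weakest base leaves most easily.
HSO₄⁻: pKₐ(H₂SO₄) ≈ -3
CN⁻: pKₐ(HCN) ≈ 9.2
CH₃CH₂O⁻: pKₐ(CH₃CH₂OH) ≈ 16
(CH₃)₃CO⁻: pKₐ(t-BuOH) ≈ 18
CH₃⁻: pKₐ(CH₄) ≈ 48

HSO₄⁻ > CN⁻ > CH₃CH₂O⁻ > (CH₃)₃CO⁻ > CH₃⁻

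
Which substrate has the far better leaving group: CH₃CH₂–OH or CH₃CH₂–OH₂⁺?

CH₃CH₂–OH₂⁺

From CH₃CH₂–OH the departing group would be OH⁻ (pKₐ(H₂O) ≈ 15.7). Strong base; essentially never leaves without prior activation.
From CH₃CH₂–OH₂⁺ the leaving group is H₂O (pKₐ(H₃O⁺) ≈ -1.7). Neutral; leaves from a protonated alcohol (R–OH₂⁺).
(In practice CH₃CH₂–OH₂⁺ is made from CH₃CH₂–OH by protonation with strong acid, converting the leaving group from hydroxide to neutral water.)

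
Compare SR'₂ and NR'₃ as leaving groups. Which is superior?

SR'₂ is the better leaving group.
pKₐ(R'₂SH⁺) ≈ -7 versus pKₐ(R'₃NH⁺) ≈ 10.7: SR'₂ is the much weaker base.
Neutral; leaves from a sulfonium salt (R–SR'₂⁺).

SR'₂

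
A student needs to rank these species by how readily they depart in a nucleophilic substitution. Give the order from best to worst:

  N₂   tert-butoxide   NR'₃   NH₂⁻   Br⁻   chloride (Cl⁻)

Rank by basicity of the departing species: weakest base leaves most easily.
N₂: no meaningful conjugate acid; N₂ departs as an exceptionally stable neutral molecule
Br⁻: pKₐ(HBr) ≈ -9 — weak base; good leaving group
chloride (Cl⁻): pKₐ(HCl) ≈ -7 — moderately weak base
NR'₃: pKₐ(R'₃NH⁺) ≈ 10.7 — neutral but still a fairly strong base; Hofmann-elimination LG
tert-butoxide: pKₐ(t-BuOH) ≈ 18 — bulky, strongly basic alkoxide
NH₂⁻: pKₐ(NH₃) ≈ 38 — extremely strong base; never a leaving group

N₂ > Br⁻ > chloride (Cl⁻) > NR'₃ > tert-butoxide > NH₂⁻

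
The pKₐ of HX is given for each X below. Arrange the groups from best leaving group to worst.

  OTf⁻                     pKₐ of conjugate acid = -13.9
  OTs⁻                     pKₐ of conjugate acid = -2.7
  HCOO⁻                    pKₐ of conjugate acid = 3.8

OTf⁻ > OTs⁻ > HCOO⁻

Lower conjugate-acid pKₐ ⇒ weaker base ⇒ better leaving group.
Sorting by the given values: OTf⁻ (-13.9), OTs⁻ (-2.7), HCOO⁻ (3.8).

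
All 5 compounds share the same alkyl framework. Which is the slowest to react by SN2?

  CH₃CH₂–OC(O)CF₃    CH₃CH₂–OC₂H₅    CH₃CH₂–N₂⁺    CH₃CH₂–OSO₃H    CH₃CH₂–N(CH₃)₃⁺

CH₃CH₂–OC₂H₅

Identical carbon frameworks mean the comparison reduces to leaving-group quality.
A good leaving group is a weak base: the lower the pKₐ of its conjugate acid, the more readily it departs.
CH₃CH₂–N₂⁺ loses N₂: no meaningful conjugate acid; N₂ departs as an exceptionally stable neutral molecule
CH₃CH₂–OSO₃H loses HSO₄⁻: pKₐ(H₂SO₄) ≈ -3
CH₃CH₂–OC(O)CF₃ loses CF₃COO⁻: pKₐ(CF₃COOH) ≈ 0.2
CH₃CH₂–N(CH₃)₃⁺ loses NR'₃: pKₐ(R'₃NH⁺) ≈ 10.7
CH₃CH₂–OC₂H₅ loses CH₃CH₂O⁻: pKₐ(CH₃CH₂OH) ≈ 16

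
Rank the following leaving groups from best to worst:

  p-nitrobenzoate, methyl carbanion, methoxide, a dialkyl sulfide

a dialkyl sulfide > p-nitrobenzoate > methoxide > methyl carbanion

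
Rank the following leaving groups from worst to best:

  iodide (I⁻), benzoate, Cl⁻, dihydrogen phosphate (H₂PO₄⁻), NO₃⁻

benzoate < dihydrogen phosphate (H₂PO₄⁻) < NO₃⁻ < Cl⁻ < iodide (I⁻)

iodide (I⁻): pKₐ(HI) ≈ -10 — large, highly polarisable; very weak base
Cl⁻: pKₐ(HCl) ≈ -7 — moderately weak base
NO₃⁻: pKₐ(HNO₃) ≈ -1.3 — resonance-delocalised over three oxygens
dihydrogen phosphate (H₂PO₄⁻): pKₐ(H₃PO₄) ≈ 2.1 — moderate base; biological leaving group after further activation
benzoate: pKₐ(C₆H₅COOH) ≈ 4.2 — aryl carboxylate
The question asks for worst first, so the sequence is read in increasing leaving-group ability.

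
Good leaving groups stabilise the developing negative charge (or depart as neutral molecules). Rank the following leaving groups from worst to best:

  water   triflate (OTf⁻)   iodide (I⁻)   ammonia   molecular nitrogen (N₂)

A good leaving group is a weak base: the lower the pKₐ of its conjugate acid, the more readily it departs.
molecular nitrogen (N₂): no meaningful conjugate acid; N₂ departs as an exceptionally stable neutral molecule
triflate (OTf⁻): pKₐ(CF₃SO₃H (triflic acid)) ≈ -14 — charge spread over three oxygens and a CF₃ group; the premier leaving group in synthesis
iodide (I⁻): pKₐ(HI) ≈ -10 — large, highly polarisable; very weak base
water: pKₐ(H₃O⁺) ≈ -1.7
ammonia: pKₐ(NH₄⁺) ≈ 9.2
The question asks for worst first, so the sequence is read in increasing leaving-group ability.

ammonia < water < iodide (I⁻) < triflate (OTf⁻) < molecular nitrogen (N₂)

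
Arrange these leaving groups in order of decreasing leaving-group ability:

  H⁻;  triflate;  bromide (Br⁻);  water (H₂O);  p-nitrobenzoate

The more stable X⁻ (or X) is on its own — i.e. the weaker a base it is — the better a leaving group it makes.
triflate: pKₐ(CF₃SO₃H (triflic acid)) ≈ -14
bromide (Br⁻): pKₐ(HBr) ≈ -9 — weak base; good leaving group
water (H₂O): pKₐ(H₃O⁺) ≈ -1.7
p-nitrobenzoate: pKₐ(p-nitrobenzoic acid) ≈ 3.4 — electron-withdrawing nitro group stabilises the carboxylate
H⁻: pKₐ(H₂) ≈ 36

triflate > bromide (Br⁻) > water (H₂O) > p-nitrobenzoate > H⁻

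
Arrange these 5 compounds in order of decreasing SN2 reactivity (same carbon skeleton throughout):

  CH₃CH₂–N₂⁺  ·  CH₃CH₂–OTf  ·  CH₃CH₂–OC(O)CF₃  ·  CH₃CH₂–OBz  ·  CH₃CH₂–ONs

Same R in every case — rank the leaving groups.
Rank by basicity of the departing species: weakest base leaves most easily.
CH₃CH₂–N₂⁺ loses N₂: no meaningful conjugate acid; N₂ departs as an exceptionally stable neutral molecule
CH₃CH₂–OTf loses OTf⁻: pKₐ(CF₃SO₃H (triflic acid)) ≈ -14
CH₃CH₂–ONs loses ONs⁻: pKₐ(p-O₂NC₆H₄SO₃H) ≈ -3.5
CH₃CH₂–OC(O)CF₃ loses CF₃COO⁻: pKₐ(CF₃COOH) ≈ 0.2
CH₃CH₂–OBz loses PhCOO⁻: pKₐ(C₆H₅COOH) ≈ 4.2

CH₃CH₂–N₂⁺ > CH₃CH₂–OTf > CH₃CH₂–ONs > CH₃CH₂–OC(O)CF₃ > CH₃CH₂–OBz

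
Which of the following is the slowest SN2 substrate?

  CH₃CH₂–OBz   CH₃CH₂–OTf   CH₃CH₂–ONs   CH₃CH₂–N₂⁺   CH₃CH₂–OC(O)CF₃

CH₃CH₂–OBz

Same R in every case — rank the leaving groups.
The more stable X⁻ (or X) is on its own — i.e. the weaker a base it is — the better a leaving group it makes.
CH₃CH₂–N₂⁺ loses N₂: no meaningful conjugate acid; N₂ departs as an exceptionally stable neutral molecule
CH₃CH₂–OTf loses OTf⁻: pKₐ(CF₃SO₃H (triflic acid)) ≈ -14
CH₃CH₂–ONs loses ONs⁻: pKₐ(p-O₂NC₆H₄SO₃H) ≈ -3.5
CH₃CH₂–OC(O)CF₃ loses CF₃COO⁻: pKₐ(CF₃COOH) ≈ 0.2
CH₃CH₂–OBz loses PhCOO⁻: pKₐ(C₆H₅COOH) ≈ 4.2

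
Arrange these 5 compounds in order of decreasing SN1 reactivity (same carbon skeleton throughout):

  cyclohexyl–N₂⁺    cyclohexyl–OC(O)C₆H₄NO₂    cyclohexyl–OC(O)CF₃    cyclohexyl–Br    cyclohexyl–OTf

With the same alkyl group throughout, only the leaving group differentiates the rates.
A good leaving group is a weak base: the lower the pKₐ of its conjugate acid, the more readily it departs.
cyclohexyl–N₂⁺ loses N₂: no meaningful conjugate acid; N₂ departs as an exceptionally stable neutral molecule
cyclohexyl–OTf loses OTf⁻: pKₐ(CF₃SO₃H (triflic acid)) ≈ -14
cyclohexyl–Br loses Br⁻: pKₐ(HBr) ≈ -9
cyclohexyl–OC(O)CF₃ loses CF₃COO⁻: pKₐ(CF₃COOH) ≈ 0.2
cyclohexyl–OC(O)C₆H₄NO₂ loses p-O₂N–C₆H₄–COO⁻: pKₐ(p-nitrobenzoic acid) ≈ 3.4

cyclohexyl–N₂⁺ > cyclohexyl–OTf > cyclohexyl–Br > cyclohexyl–OC(O)CF₃ > cyclohexyl–OC(O)C₆H₄NO₂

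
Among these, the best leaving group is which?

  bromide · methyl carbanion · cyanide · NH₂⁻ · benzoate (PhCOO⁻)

bromide: pKₐ(HBr) ≈ -9
benzoate (PhCOO⁻): pKₐ(C₆H₅COOH) ≈ 4.2
cyanide: pKₐ(HCN) ≈ 9.2
NH₂⁻: pKₐ(NH₃) ≈ 38
methyl carbanion: pKₐ(CH₄) ≈ 48

bromide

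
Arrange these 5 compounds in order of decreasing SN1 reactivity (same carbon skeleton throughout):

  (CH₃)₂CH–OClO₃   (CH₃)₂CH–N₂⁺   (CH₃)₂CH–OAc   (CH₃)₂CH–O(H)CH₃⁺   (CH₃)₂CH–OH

The skeletons are identical, so relative rate is governed entirely by leaving-group ability.
A good leaving group is a weak base: the lower the pKₐ of its conjugate acid, the more readily it departs.
(CH₃)₂CH–N₂⁺ loses N₂: no meaningful conjugate acid; N₂ departs as an exceptionally stable neutral molecule
(CH₃)₂CH–OClO₃ loses ClO₄⁻: pKₐ(HClO₄) ≈ -10
(CH₃)₂CH–O(H)CH₃⁺ loses R'OH: pKₐ(R'OH₂⁺) ≈ -2.4
(CH₃)₂CH–OAc loses AcO⁻: pKₐ(CH₃COOH) ≈ 4.8
(CH₃)₂CH–OH loses OH⁻: pKₐ(H₂O) ≈ 15.7

(CH₃)₂CH–N₂⁺ > (CH₃)₂CH–OClO₃ > (CH₃)₂CH–O(H)CH₃⁺ > (CH₃)₂CH–OAc > (CH₃)₂CH–OH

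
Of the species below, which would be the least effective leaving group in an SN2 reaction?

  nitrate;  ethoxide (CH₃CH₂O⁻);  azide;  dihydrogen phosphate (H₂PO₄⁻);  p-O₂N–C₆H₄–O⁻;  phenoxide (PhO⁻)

Leaving-group ability tracks the stability of the departed species; conjugate-acid pKₐ is the usual yardstick (lower pKₐ → better LG).
nitrate: pKₐ(HNO₃) ≈ -1.3
dihydrogen phosphate (H₂PO₄⁻): pKₐ(H₃PO₄) ≈ 2.1
azide: pKₐ(HN₃) ≈ 4.7
p-O₂N–C₆H₄–O⁻: pKₐ(p-nitrophenol) ≈ 7.2
phenoxide (PhO⁻): pKₐ(C₆H₅OH (phenol)) ≈ 10
ethoxide (CH₃CH₂O⁻): pKₐ(CH₃CH₂OH) ≈ 16

ethoxide (CH₃CH₂O⁻)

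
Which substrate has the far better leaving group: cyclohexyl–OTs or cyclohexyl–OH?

cyclohexyl–OTs

From cyclohexyl–OH the departing group would be OH⁻ (pKₐ(H₂O) ≈ 15.7). Strong base; essentially never leaves without prior activation.
From cyclohexyl–OTs the leaving group is OTs⁻ (pKₐ(p-CH₃C₆H₄SO₃H (TsOH)) ≈ -2.8). Resonance-delocalised arenesulfonate.
(In practice cyclohexyl–OTs is made from cyclohexyl–OH by treatment with TsCl / pyridine, converting the hydroxyl into a tosylate.)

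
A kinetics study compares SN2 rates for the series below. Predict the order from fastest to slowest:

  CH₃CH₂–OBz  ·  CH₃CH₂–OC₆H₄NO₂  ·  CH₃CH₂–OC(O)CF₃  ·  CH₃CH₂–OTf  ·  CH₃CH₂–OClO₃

CH₃CH₂–OTf > CH₃CH₂–OClO₃ > CH₃CH₂–OC(O)CF₃ > CH₃CH₂–OBz > CH₃CH₂–OC₆H₄NO₂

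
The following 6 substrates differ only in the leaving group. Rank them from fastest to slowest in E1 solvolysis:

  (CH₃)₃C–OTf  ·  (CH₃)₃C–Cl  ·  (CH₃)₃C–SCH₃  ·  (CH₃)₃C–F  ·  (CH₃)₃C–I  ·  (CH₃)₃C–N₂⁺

Identical carbon frameworks mean the comparison reduces to leaving-group quality.
A good leaving group is a weak base: the lower the pKₐ of its conjugate acid, the more readily it departs.
(CH₃)₃C–N₂⁺ loses N₂: no meaningful conjugate acid; N₂ departs as an exceptionally stable neutral molecule
(CH₃)₃C–OTf loses OTf⁻: pKₐ(CF₃SO₃H (triflic acid)) ≈ -14
(CH₃)₃C–I loses I⁻: pKₐ(HI) ≈ -10
(CH₃)₃C–Cl loses Cl⁻: pKₐ(HCl) ≈ -7
(CH₃)₃C–F loses F⁻: pKₐ(HF) ≈ 3.2
(CH₃)₃C–SCH₃ loses RS⁻: pKₐ(RSH (a thiol)) ≈ 10.5

(CH₃)₃C–N₂⁺ > (CH₃)₃C–OTf > (CH₃)₃C–I > (CH₃)₃C–Cl > (CH₃)₃C–F > (CH₃)₃C–SCH₃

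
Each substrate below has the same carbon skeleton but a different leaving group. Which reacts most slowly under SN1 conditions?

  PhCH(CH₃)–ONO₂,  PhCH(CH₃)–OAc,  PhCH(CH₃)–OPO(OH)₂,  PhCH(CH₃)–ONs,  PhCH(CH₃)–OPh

Same R in every case — rank the leaving groups.
Leaving-group ability tracks the stability of the departed species; conjugate-acid pKₐ is the usual yardstick (lower pKₐ → better LG).
PhCH(CH₃)–ONs loses ONs⁻: pKₐ(p-O₂NC₆H₄SO₃H) ≈ -3.5
PhCH(CH₃)–ONO₂ loses NO₃⁻: pKₐ(HNO₃) ≈ -1.3
PhCH(CH₃)–OPO(OH)₂ loses H₂PO₄⁻: pKₐ(H₃PO₄) ≈ 2.1
PhCH(CH₃)–OAc loses AcO⁻: pKₐ(CH₃COOH) ≈ 4.8
PhCH(CH₃)–OPh loses PhO⁻: pKₐ(C₆H₅OH (phenol)) ≈ 10

PhCH(CH₃)–OPh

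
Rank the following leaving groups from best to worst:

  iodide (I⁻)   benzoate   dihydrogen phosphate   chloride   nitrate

iodide (I⁻) > chloride > nitrate > dihydrogen phosphate > benzoate

iodide (I⁻): pKₐ(HI) ≈ -10
chloride: pKₐ(HCl) ≈ -7
nitrate: pKₐ(HNO₃) ≈ -1.3
dihydrogen phosphate: pKₐ(H₃PO₄) ≈ 2.1
benzoate: pKₐ(C₆H₅COOH) ≈ 4.2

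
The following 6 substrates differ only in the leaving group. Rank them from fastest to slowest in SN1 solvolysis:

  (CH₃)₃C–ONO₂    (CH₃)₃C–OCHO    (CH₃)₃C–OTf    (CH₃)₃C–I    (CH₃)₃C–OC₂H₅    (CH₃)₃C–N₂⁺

(CH₃)₃C–N₂⁺ > (CH₃)₃C–OTf > (CH₃)₃C–I > (CH₃)₃C–ONO₂ > (CH₃)₃C–OCHO > (CH₃)₃C–OC₂H₅

Identical carbon frameworks mean the comparison reduces to leaving-group quality.
The more stable X⁻ (or X) is on its own — i.e. the weaker a base it is — the better a leaving group it makes.
(CH₃)₃C–N₂⁺ loses N₂: no meaningful conjugate acid; N₂ departs as an exceptionally stable neutral molecule
(CH₃)₃C–OTf loses OTf⁻: pKₐ(CF₃SO₃H (triflic acid)) ≈ -14
(CH₃)₃C–I loses I⁻: pKₐ(HI) ≈ -10
(CH₃)₃C–ONO₂ loses NO₃⁻: pKₐ(HNO₃) ≈ -1.3
(CH₃)₃C–OCHO loses HCOO⁻: pKₐ(HCOOH) ≈ 3.8
(CH₃)₃C–OC₂H₅ loses CH₃CH₂O⁻: pKₐ(CH₃CH₂OH) ≈ 16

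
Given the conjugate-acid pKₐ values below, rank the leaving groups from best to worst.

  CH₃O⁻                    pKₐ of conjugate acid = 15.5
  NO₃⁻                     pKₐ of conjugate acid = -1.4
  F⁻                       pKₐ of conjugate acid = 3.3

NO₃⁻ > F⁻ > CH₃O⁻

Lower conjugate-acid pKₐ ⇒ weaker base ⇒ better leaving group.
Sorting by the given values: NO₃⁻ (-1.4), F⁻ (3.3), CH₃O⁻ (15.5).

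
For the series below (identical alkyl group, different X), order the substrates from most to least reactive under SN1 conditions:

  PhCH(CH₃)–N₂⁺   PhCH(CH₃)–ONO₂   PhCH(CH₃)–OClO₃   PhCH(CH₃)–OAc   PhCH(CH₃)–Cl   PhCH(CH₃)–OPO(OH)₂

PhCH(CH₃)–N₂⁺ > PhCH(CH₃)–OClO₃ > PhCH(CH₃)–Cl > PhCH(CH₃)–ONO₂ > PhCH(CH₃)–OPO(OH)₂ > PhCH(CH₃)–OAc

With the same alkyl group throughout, only the leaving group differentiates the rates.
The more stable X⁻ (or X) is on its own — i.e. the weaker a base it is — the better a leaving group it makes.
PhCH(CH₃)–N₂⁺ loses N₂: no meaningful conjugate acid; N₂ departs as an exceptionally stable neutral molecule
PhCH(CH₃)–OClO₃ loses ClO₄⁻: pKₐ(HClO₄) ≈ -10
PhCH(CH₃)–Cl loses Cl⁻: pKₐ(HCl) ≈ -7
PhCH(CH₃)–ONO₂ loses NO₃⁻: pKₐ(HNO₃) ≈ -1.3
PhCH(CH₃)–OPO(OH)₂ loses H₂PO₄⁻: pKₐ(H₃PO₄) ≈ 2.1
PhCH(CH₃)–OAc loses AcO⁻: pKₐ(CH₃COOH) ≈ 4.8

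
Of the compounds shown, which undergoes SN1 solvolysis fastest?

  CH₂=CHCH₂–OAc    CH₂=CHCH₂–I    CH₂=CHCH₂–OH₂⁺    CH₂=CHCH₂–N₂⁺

CH₂=CHCH₂–N₂⁺

Identical carbon frameworks mean the comparison reduces to leaving-group quality.
The more stable X⁻ (or X) is on its own — i.e. the weaker a base it is — the better a leaving group it makes.
CH₂=CHCH₂–N₂⁺ loses N₂: no meaningful conjugate acid; N₂ departs as an exceptionally stable neutral molecule
CH₂=CHCH₂–I loses I⁻: pKₐ(HI) ≈ -10
CH₂=CHCH₂–OH₂⁺ loses H₂O: pKₐ(H₃O⁺) ≈ -1.7
CH₂=CHCH₂–OAc loses AcO⁻: pKₐ(CH₃COOH) ≈ 4.8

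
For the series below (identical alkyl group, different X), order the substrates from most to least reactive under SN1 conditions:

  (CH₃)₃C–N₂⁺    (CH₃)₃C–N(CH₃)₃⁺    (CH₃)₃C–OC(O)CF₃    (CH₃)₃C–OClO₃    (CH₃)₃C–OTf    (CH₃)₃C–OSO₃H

Identical carbon frameworks mean the comparison reduces to leaving-group quality.
Rank by basicity of the departing species: weakest base leaves most easily.
(CH₃)₃C–N₂⁺ loses N₂: no meaningful conjugate acid; N₂ departs as an exceptionally stable neutral molecule
(CH₃)₃C–OTf loses OTf⁻: pKₐ(CF₃SO₃H (triflic acid)) ≈ -14
(CH₃)₃C–OClO₃ loses ClO₄⁻: pKₐ(HClO₄) ≈ -10
(CH₃)₃C–OSO₃H loses HSO₄⁻: pKₐ(H₂SO₄) ≈ -3
(CH₃)₃C–OC(O)CF₃ loses CF₃COO⁻: pKₐ(CF₃COOH) ≈ 0.2
(CH₃)₃C–N(CH₃)₃⁺ loses NR'₃: pKₐ(R'₃NH⁺) ≈ 10.7

(CH₃)₃C–N₂⁺ > (CH₃)₃C–OTf > (CH₃)₃C–OClO₃ > (CH₃)₃C–OSO₃H > (CH₃)₃C–OC(O)CF₃ > (CH₃)₃C–N(CH₃)₃⁺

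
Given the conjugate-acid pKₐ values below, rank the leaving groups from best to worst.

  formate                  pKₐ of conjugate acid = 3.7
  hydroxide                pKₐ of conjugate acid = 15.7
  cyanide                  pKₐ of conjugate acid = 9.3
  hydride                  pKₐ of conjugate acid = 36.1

formate > cyanide > hydroxide > hydride

Lower conjugate-acid pKₐ ⇒ weaker base ⇒ better leaving group.
Sorting by the given values: formate (3.7), cyanide (9.3), hydroxide (15.7), hydride (36.1).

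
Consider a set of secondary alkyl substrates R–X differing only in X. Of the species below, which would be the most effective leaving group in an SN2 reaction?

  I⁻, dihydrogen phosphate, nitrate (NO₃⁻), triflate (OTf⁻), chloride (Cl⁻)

triflate (OTf⁻)

Rank by basicity of the departing species: weakest base leaves most easily.
triflate (OTf⁻): pKₐ(CF₃SO₃H (triflic acid)) ≈ -14
I⁻: pKₐ(HI) ≈ -10
chloride (Cl⁻): pKₐ(HCl) ≈ -7
nitrate (NO₃⁻): pKₐ(HNO₃) ≈ -1.3
dihydrogen phosphate: pKₐ(H₃PO₄) ≈ 2.1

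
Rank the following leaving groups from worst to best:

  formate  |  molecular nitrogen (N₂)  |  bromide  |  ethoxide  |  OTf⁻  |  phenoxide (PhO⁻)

ethoxide < phenoxide (PhO⁻) < formate < bromide < OTf⁻ < molecular nitrogen (N₂)

Leaving-group ability tracks the stability of the departed species; conjugate-acid pKₐ is the usual yardstick (lower pKₐ → better LG).
molecular nitrogen (N₂): no meaningful conjugate acid; N₂ departs as an exceptionally stable neutral molecule
OTf⁻: pKₐ(CF₃SO₃H (triflic acid)) ≈ -14
bromide: pKₐ(HBr) ≈ -9
formate: pKₐ(HCOOH) ≈ 3.8
phenoxide (PhO⁻): pKₐ(C₆H₅OH (phenol)) ≈ 10
ethoxide: pKₐ(CH₃CH₂OH) ≈ 16
Reversing gives the worst-to-best order requested.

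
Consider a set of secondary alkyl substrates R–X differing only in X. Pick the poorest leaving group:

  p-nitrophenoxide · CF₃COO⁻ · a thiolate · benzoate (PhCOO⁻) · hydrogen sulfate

Leaving-group ability tracks the stability of the departed species; conjugate-acid pKₐ is the usual yardstick (lower pKₐ → better LG).
hydrogen sulfate: pKₐ(H₂SO₄) ≈ -3
CF₃COO⁻: pKₐ(CF₃COOH) ≈ 0.2
benzoate (PhCOO⁻): pKₐ(C₆H₅COOH) ≈ 4.2
p-nitrophenoxide: pKₐ(p-nitrophenol) ≈ 7.2
a thiolate: pKₐ(RSH (a thiol)) ≈ 10.5

a thiolate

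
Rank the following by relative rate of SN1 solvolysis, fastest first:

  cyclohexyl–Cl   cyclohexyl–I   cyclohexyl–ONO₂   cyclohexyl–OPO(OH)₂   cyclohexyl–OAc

Identical carbon frameworks mean the comparison reduces to leaving-group quality.
Leaving-group ability tracks the stability of the departed species; conjugate-acid pKₐ is the usual yardstick (lower pKₐ → better LG).
cyclohexyl–I loses I⁻: pKₐ(HI) ≈ -10
cyclohexyl–Cl loses Cl⁻: pKₐ(HCl) ≈ -7
cyclohexyl–ONO₂ loses NO₃⁻: pKₐ(HNO₃) ≈ -1.3
cyclohexyl–OPO(OH)₂ loses H₂PO₄⁻: pKₐ(H₃PO₄) ≈ 2.1
cyclohexyl–OAc loses AcO⁻: pKₐ(CH₃COOH) ≈ 4.8

cyclohexyl–I > cyclohexyl–Cl > cyclohexyl–ONO₂ > cyclohexyl–OPO(OH)₂ > cyclohexyl–OAc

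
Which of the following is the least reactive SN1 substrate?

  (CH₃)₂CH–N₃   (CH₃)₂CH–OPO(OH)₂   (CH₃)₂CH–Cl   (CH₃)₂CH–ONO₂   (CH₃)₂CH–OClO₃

The skeletons are identical, so relative rate is governed entirely by leaving-group ability.
The more stable X⁻ (or X) is on its own — i.e. the weaker a base it is — the better a leaving group it makes.
(CH₃)₂CH–OClO₃ loses ClO₄⁻: pKₐ(HClO₄) ≈ -10
(CH₃)₂CH–Cl loses Cl⁻: pKₐ(HCl) ≈ -7
(CH₃)₂CH–ONO₂ loses NO₃⁻: pKₐ(HNO₃) ≈ -1.3
(CH₃)₂CH–OPO(OH)₂ loses H₂PO₄⁻: pKₐ(H₃PO₄) ≈ 2.1
(CH₃)₂CH–N₃ loses N₃⁻: pKₐ(HN₃) ≈ 4.7

(CH₃)₂CH–N₃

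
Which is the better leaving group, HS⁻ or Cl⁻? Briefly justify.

Cl⁻ is the better leaving group.
pKₐ(HCl) ≈ -7 versus pKₐ(H₂S) ≈ 7: Cl⁻ is the much weaker base.
Moderately weak base.

Cl⁻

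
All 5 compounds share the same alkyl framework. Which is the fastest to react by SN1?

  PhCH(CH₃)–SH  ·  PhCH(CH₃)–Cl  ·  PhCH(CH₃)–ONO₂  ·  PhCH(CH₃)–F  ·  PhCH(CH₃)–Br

Identical carbon frameworks mean the comparison reduces to leaving-group quality.
Rank by basicity of the departing species: weakest base leaves most easily.
PhCH(CH₃)–Br loses Br⁻: pKₐ(HBr) ≈ -9
PhCH(CH₃)–Cl loses Cl⁻: pKₐ(HCl) ≈ -7
PhCH(CH₃)–ONO₂ loses NO₃⁻: pKₐ(HNO₃) ≈ -1.3
PhCH(CH₃)–F loses F⁻: pKₐ(HF) ≈ 3.2
PhCH(CH₃)–SH loses HS⁻: pKₐ(H₂S) ≈ 7

PhCH(CH₃)–Br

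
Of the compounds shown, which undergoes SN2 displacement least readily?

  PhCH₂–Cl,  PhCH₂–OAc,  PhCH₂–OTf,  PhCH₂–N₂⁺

PhCH₂–OAc

With the same alkyl group throughout, only the leaving group differentiates the rates.
Leaving-group ability tracks the stability of the departed species; conjugate-acid pKₐ is the usual yardstick (lower pKₐ → better LG).
PhCH₂–N₂⁺ loses N₂: no meaningful conjugate acid; N₂ departs as an exceptionally stable neutral molecule
PhCH₂–OTf loses OTf⁻: pKₐ(CF₃SO₃H (triflic acid)) ≈ -14
PhCH₂–Cl loses Cl⁻: pKₐ(HCl) ≈ -7
PhCH₂–OAc loses AcO⁻: pKₐ(CH₃COOH) ≈ 4.8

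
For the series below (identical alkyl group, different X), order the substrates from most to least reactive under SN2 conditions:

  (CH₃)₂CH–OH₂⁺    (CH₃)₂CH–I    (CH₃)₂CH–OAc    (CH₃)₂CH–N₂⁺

(CH₃)₂CH–N₂⁺ > (CH₃)₂CH–I > (CH₃)₂CH–OH₂⁺ > (CH₃)₂CH–OAc

Same R in every case — rank the leaving groups.
Leaving-group ability tracks the stability of the departed species; conjugate-acid pKₐ is the usual yardstick (lower pKₐ → better LG).
(CH₃)₂CH–N₂⁺ loses N₂: no meaningful conjugate acid; N₂ departs as an exceptionally stable neutral molecule
(CH₃)₂CH–I loses I⁻: pKₐ(HI) ≈ -10
(CH₃)₂CH–OH₂⁺ loses H₂O: pKₐ(H₃O⁺) ≈ -1.7
(CH₃)₂CH–OAc loses AcO⁻: pKₐ(CH₃COOH) ≈ 4.8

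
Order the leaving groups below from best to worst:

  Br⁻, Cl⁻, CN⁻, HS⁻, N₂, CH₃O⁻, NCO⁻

Leaving-group ability tracks the stability of the departed species; conjugate-acid pKₐ is the usual yardstick (lower pKₐ → better LG).
N₂: no meaningful conjugate acid; N₂ departs as an exceptionally stable neutral molecule
Br⁻: pKₐ(HBr) ≈ -9
Cl⁻: pKₐ(HCl) ≈ -7
NCO⁻: pKₐ(HOCN) ≈ 3.5
HS⁻: pKₐ(H₂S) ≈ 7
CN⁻: pKₐ(HCN) ≈ 9.2
CH₃O⁻: pKₐ(CH₃OH) ≈ 15.5

N₂ > Br⁻ > Cl⁻ > NCO⁻ > HS⁻ > CN⁻ > CH₃O⁻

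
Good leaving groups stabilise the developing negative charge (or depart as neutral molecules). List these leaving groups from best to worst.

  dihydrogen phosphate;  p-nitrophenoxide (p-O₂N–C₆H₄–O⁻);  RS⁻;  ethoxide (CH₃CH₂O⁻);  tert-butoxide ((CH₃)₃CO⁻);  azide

dihydrogen phosphate > azide > p-nitrophenoxide (p-O₂N–C₆H₄–O⁻) > RS⁻ > ethoxide (CH₃CH₂O⁻) > tert-butoxide ((CH₃)₃CO⁻)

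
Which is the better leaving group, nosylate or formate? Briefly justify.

nosylate is the better leaving group.
pKₐ(p-O₂NC₆H₄SO₃H) ≈ -3.5 versus pKₐ(HCOOH) ≈ 3.8: nosylate is the much weaker base.
P-nitro group further stabilises the sulfonate.

nosylate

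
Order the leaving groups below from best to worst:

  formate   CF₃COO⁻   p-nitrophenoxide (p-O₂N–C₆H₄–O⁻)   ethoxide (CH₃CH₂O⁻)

CF₃COO⁻ > formate > p-nitrophenoxide (p-O₂N–C₆H₄–O⁻) > ethoxide (CH₃CH₂O⁻)

The more stable X⁻ (or X) is on its own — i.e. the weaker a base it is — the better a leaving group it makes.
CF₃COO⁻: pKₐ(CF₃COOH) ≈ 0.2 — strongly electron-withdrawing CF₃ stabilises the carboxylate
formate: pKₐ(HCOOH) ≈ 3.8 — resonance-stabilised carboxylate
p-nitrophenoxide (p-O₂N–C₆H₄–O⁻): pKₐ(p-nitrophenol) ≈ 7.2 — nitro group delocalises the charge; the classic chromogenic LG
ethoxide (CH₃CH₂O⁻): pKₐ(CH₃CH₂OH) ≈ 16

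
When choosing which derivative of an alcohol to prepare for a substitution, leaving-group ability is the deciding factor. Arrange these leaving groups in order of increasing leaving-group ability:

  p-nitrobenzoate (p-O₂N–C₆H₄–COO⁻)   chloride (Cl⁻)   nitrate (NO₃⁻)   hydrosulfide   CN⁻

CN⁻ < hydrosulfide < p-nitrobenzoate (p-O₂N–C₆H₄–COO⁻) < nitrate (NO₃⁻) < chloride (Cl⁻)

Rank by basicity of the departing species: weakest base leaves most easily.
chloride (Cl⁻): pKₐ(HCl) ≈ -7
nitrate (NO₃⁻): pKₐ(HNO₃) ≈ -1.3
p-nitrobenzoate (p-O₂N–C₆H₄–COO⁻): pKₐ(p-nitrobenzoic acid) ≈ 3.4 — electron-withdrawing nitro group stabilises the carboxylate
hydrosulfide: pKₐ(H₂S) ≈ 7
CN⁻: pKₐ(HCN) ≈ 9.2 — sp carbon stabilises the charge somewhat, but still a poor LG
Listed from poorest to best leaving group as asked.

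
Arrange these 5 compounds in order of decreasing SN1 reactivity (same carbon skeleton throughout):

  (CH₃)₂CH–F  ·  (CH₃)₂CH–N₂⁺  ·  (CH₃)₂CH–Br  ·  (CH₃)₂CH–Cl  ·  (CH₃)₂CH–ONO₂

With the same alkyl group throughout, only the leaving group differentiates the rates.
The more stable X⁻ (or X) is on its own — i.e. the weaker a base it is — the better a leaving group it makes.
(CH₃)₂CH–N₂⁺ loses N₂: no meaningful conjugate acid; N₂ departs as an exceptionally stable neutral molecule
(CH₃)₂CH–Br loses Br⁻: pKₐ(HBr) ≈ -9
(CH₃)₂CH–Cl loses Cl⁻: pKₐ(HCl) ≈ -7
(CH₃)₂CH–ONO₂ loses NO₃⁻: pKₐ(HNO₃) ≈ -1.3
(CH₃)₂CH–F loses F⁻: pKₐ(HF) ≈ 3.2

(CH₃)₂CH–N₂⁺ > (CH₃)₂CH–Br > (CH₃)₂CH–Cl > (CH₃)₂CH–ONO₂ > (CH₃)₂CH–F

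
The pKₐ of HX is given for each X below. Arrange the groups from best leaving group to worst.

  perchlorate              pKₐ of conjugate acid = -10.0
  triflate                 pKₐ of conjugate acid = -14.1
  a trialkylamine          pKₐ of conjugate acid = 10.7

triflate > perchlorate > a trialkylamine

Lower conjugate-acid pKₐ ⇒ weaker base ⇒ better leaving group.
Sorting by the given values: triflate (-14.1), perchlorate (-10.0), a trialkylamine (10.7).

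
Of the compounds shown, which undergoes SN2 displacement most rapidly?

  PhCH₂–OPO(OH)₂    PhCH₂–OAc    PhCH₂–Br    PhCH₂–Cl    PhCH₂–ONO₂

PhCH₂–Br

Identical carbon frameworks mean the comparison reduces to leaving-group quality.
The more stable X⁻ (or X) is on its own — i.e. the weaker a base it is — the better a leaving group it makes.
PhCH₂–Br loses Br⁻: pKₐ(HBr) ≈ -9
PhCH₂–Cl loses Cl⁻: pKₐ(HCl) ≈ -7
PhCH₂–ONO₂ loses NO₃⁻: pKₐ(HNO₃) ≈ -1.3
PhCH₂–OPO(OH)₂ loses H₂PO₄⁻: pKₐ(H₃PO₄) ≈ 2.1
PhCH₂–OAc loses AcO⁻: pKₐ(CH₃COOH) ≈ 4.8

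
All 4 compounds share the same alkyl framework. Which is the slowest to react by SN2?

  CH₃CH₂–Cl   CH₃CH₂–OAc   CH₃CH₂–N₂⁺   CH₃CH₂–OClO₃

The skeletons are identical, so relative rate is governed entirely by leaving-group ability.
A good leaving group is a weak base: the lower the pKₐ of its conjugate acid, the more readily it departs.
CH₃CH₂–N₂⁺ loses N₂: no meaningful conjugate acid; N₂ departs as an exceptionally stable neutral molecule
CH₃CH₂–OClO₃ loses ClO₄⁻: pKₐ(HClO₄) ≈ -10
CH₃CH₂–Cl loses Cl⁻: pKₐ(HCl) ≈ -7
CH₃CH₂–OAc loses AcO⁻: pKₐ(CH₃COOH) ≈ 4.8

CH₃CH₂–OAc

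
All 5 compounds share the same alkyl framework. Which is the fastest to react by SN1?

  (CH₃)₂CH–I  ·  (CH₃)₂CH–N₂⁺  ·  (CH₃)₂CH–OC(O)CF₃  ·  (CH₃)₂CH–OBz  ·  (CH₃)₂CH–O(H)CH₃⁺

(CH₃)₂CH–N₂⁺

The skeletons are identical, so relative rate is governed entirely by leaving-group ability.
Leaving-group ability tracks the stability of the departed species; conjugate-acid pKₐ is the usual yardstick (lower pKₐ → better LG).
(CH₃)₂CH–N₂⁺ loses N₂: no meaningful conjugate acid; N₂ departs as an exceptionally stable neutral molecule
(CH₃)₂CH–I loses I⁻: pKₐ(HI) ≈ -10
(CH₃)₂CH–O(H)CH₃⁺ loses R'OH: pKₐ(R'OH₂⁺) ≈ -2.4
(CH₃)₂CH–OC(O)CF₃ loses CF₃COO⁻: pKₐ(CF₃COOH) ≈ 0.2
(CH₃)₂CH–OBz loses PhCOO⁻: pKₐ(C₆H₅COOH) ≈ 4.2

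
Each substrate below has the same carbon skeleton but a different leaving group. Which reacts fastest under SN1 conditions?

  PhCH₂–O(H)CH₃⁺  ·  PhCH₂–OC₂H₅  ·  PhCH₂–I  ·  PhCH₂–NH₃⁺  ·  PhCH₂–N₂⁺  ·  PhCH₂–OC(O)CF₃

Identical carbon frameworks mean the comparison reduces to leaving-group quality.
A good leaving group is a weak base: the lower the pKₐ of its conjugate acid, the more readily it departs.
PhCH₂–N₂⁺ loses N₂: no meaningful conjugate acid; N₂ departs as an exceptionally stable neutral molecule
PhCH₂–I loses I⁻: pKₐ(HI) ≈ -10
PhCH₂–O(H)CH₃⁺ loses R'OH: pKₐ(R'OH₂⁺) ≈ -2.4
PhCH₂–OC(O)CF₃ loses CF₃COO⁻: pKₐ(CF₃COOH) ≈ 0.2
PhCH₂–NH₃⁺ loses NH₃: pKₐ(NH₄⁺) ≈ 9.2
PhCH₂–OC₂H₅ loses CH₃CH₂O⁻: pKₐ(CH₃CH₂OH) ≈ 16

PhCH₂–N₂⁺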